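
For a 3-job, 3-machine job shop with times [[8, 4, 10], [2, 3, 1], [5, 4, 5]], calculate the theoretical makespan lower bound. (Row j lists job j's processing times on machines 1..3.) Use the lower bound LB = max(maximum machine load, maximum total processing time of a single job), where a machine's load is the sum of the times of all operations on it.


Machine loads:
  Machine 1: 8 + 2 + 5 = 15
  Machine 2: 4 + 3 + 4 = 11
  Machine 3: 10 + 1 + 5 = 16
Max machine load = 16
Job totals:
  Job 1: 22
  Job 2: 6
  Job 3: 14
Max job total = 22
Lower bound = max(16, 22) = 22

22


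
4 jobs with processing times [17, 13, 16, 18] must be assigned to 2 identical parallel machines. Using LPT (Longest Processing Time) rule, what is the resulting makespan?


Sort jobs in decreasing order (LPT): [18, 17, 16, 13]
Assign each job to the least loaded machine:
  Machine 1: jobs [18, 13], load = 31
  Machine 2: jobs [17, 16], load = 33
Makespan = max load = 33

33


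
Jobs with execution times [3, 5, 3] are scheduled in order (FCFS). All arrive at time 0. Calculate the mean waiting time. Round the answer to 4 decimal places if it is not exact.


FCFS order (as given): [3, 5, 3]
Waiting times:
  Job 1: wait = 0
  Job 2: wait = 3
  Job 3: wait = 8
Sum of waiting times = 11
Average waiting time = 11/3 = 3.6667

3.6667


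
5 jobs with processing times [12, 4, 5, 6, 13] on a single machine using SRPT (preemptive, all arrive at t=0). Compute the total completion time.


Since all jobs arrive at t=0, SRPT equals SPT ordering.
SPT order: [4, 5, 6, 12, 13]
Completion times:
  Job 1: p=4, C=4
  Job 2: p=5, C=9
  Job 3: p=6, C=15
  Job 4: p=12, C=27
  Job 5: p=13, C=40
Total completion time = 4 + 9 + 15 + 27 + 40 = 95

95


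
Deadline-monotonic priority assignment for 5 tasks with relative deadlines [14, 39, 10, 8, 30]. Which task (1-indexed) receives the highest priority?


Sort tasks by relative deadline (ascending):
  Task 4: deadline = 8
  Task 3: deadline = 10
  Task 1: deadline = 14
  Task 5: deadline = 30
  Task 2: deadline = 39
Priority order (highest first): [4, 3, 1, 5, 2]
Highest priority task = 4

4


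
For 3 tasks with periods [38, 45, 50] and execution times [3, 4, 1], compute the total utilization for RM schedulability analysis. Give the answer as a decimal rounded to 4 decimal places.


Compute individual utilizations (exact fractions):
  Task 1: C/T = 3/38 (approx. 0.0789)
  Task 2: C/T = 4/45 (approx. 0.0889)
  Task 3: C/T = 1/50 (approx. 0.02)
Total utilization U = 3/38 + 4/45 + 1/50 = 803/4275
Rounded to 4 decimal places: U = 0.1878
RM (Liu & Layland) bound for 3 tasks = 0.779763; compare with U = 803/4275 (approx. 0.187836)
U <= bound, so schedulable by RM sufficient condition.

0.1878


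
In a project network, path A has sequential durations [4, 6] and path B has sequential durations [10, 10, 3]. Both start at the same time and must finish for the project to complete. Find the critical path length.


Path A total = 4 + 6 = 10
Path B total = 10 + 10 + 3 = 23
Critical path = longest path = max(10, 23) = 23

23


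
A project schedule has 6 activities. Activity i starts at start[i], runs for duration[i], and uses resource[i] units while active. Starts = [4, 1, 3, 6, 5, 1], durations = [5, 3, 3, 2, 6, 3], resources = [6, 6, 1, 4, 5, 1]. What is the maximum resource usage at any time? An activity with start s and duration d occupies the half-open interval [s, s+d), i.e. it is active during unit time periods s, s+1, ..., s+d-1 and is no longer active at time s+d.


Each activity i is active on [start_i, start_i + duration_i).
Compute total resource usage per time slot:
  t=0: active resources = [], total = 0
  t=1: active resources = [6, 1], total = 7
  t=2: active resources = [6, 1], total = 7
  t=3: active resources = [6, 1, 1], total = 8
  t=4: active resources = [6, 1], total = 7
  t=5: active resources = [6, 1, 5], total = 12
  t=6: active resources = [6, 4, 5], total = 15
  t=7: active resources = [6, 4, 5], total = 15
  t=8: active resources = [6, 5], total = 11
  t=9: active resources = [5], total = 5
  t=10: active resources = [5], total = 5
Peak resource demand = 15

15


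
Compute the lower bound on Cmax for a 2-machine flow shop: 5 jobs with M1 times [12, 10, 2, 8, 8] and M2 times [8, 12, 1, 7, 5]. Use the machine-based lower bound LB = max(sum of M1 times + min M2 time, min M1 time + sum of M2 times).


LB1 = sum(M1 times) + min(M2 times) = 40 + 1 = 41
LB2 = min(M1 times) + sum(M2 times) = 2 + 33 = 35
Lower bound = max(LB1, LB2) = max(41, 35) = 41

41


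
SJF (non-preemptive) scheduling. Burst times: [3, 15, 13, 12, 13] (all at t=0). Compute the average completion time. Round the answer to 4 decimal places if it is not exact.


SJF order (ascending): [3, 12, 13, 13, 15]
Completion times:
  Job 1: burst=3, C=3
  Job 2: burst=12, C=15
  Job 3: burst=13, C=28
  Job 4: burst=13, C=41
  Job 5: burst=15, C=56
Average completion = 143/5 = 28.6

28.6


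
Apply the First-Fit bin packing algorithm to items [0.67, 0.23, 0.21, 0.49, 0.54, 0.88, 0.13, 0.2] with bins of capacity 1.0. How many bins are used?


Place items sequentially using First-Fit:
  Item 0.67 -> new Bin 1
  Item 0.23 -> Bin 1 (now 0.9)
  Item 0.21 -> new Bin 2
  Item 0.49 -> Bin 2 (now 0.7)
  Item 0.54 -> new Bin 3
  Item 0.88 -> new Bin 4
  Item 0.13 -> Bin 2 (now 0.83)
  Item 0.2 -> Bin 3 (now 0.74)
Total bins used = 4

4


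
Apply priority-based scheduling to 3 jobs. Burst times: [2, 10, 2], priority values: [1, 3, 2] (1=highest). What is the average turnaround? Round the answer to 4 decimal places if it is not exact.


Sort by priority (ascending = highest first):
Order: [(1, 2), (2, 2), (3, 10)]
Completion times:
  Priority 1, burst=2, C=2
  Priority 2, burst=2, C=4
  Priority 3, burst=10, C=14
Average turnaround = 20/3 = 6.6667

6.6667


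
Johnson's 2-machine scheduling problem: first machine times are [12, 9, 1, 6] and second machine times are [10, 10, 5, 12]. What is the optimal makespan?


Apply Johnson's rule:
  Group 1 (a <= b): [(3, 1, 5), (4, 6, 12), (2, 9, 10)]
  Group 2 (a > b): [(1, 12, 10)]
Optimal job order: [3, 4, 2, 1]
Schedule:
  Job 3: M1 done at 1, M2 done at 6
  Job 4: M1 done at 7, M2 done at 19
  Job 2: M1 done at 16, M2 done at 29
  Job 1: M1 done at 28, M2 done at 39
Makespan = 39

39


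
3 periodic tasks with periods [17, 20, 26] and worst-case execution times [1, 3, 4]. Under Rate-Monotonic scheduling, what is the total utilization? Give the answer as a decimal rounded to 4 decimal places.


Compute individual utilizations (exact fractions):
  Task 1: C/T = 1/17 (approx. 0.0588)
  Task 2: C/T = 3/20 (approx. 0.15)
  Task 3: C/T = 4/26 = 2/13 (approx. 0.1538)
Total utilization U = 1/17 + 3/20 + 2/13 = 1603/4420
Rounded to 4 decimal places: U = 0.3627
RM (Liu & Layland) bound for 3 tasks = 0.779763; compare with U = 1603/4420 (approx. 0.362670)
U <= bound, so schedulable by RM sufficient condition.

0.3627


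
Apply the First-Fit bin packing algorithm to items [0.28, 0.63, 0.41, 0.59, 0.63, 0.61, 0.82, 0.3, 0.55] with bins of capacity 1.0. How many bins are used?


Place items sequentially using First-Fit:
  Item 0.28 -> new Bin 1
  Item 0.63 -> Bin 1 (now 0.91)
  Item 0.41 -> new Bin 2
  Item 0.59 -> Bin 2 (now 1.0)
  Item 0.63 -> new Bin 3
  Item 0.61 -> new Bin 4
  Item 0.82 -> new Bin 5
  Item 0.3 -> Bin 3 (now 0.93)
  Item 0.55 -> new Bin 6
Total bins used = 6

6


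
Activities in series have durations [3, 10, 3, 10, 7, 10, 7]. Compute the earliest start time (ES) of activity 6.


Activity 6 starts after activities 1 through 5 complete.
Predecessor durations: [3, 10, 3, 10, 7]
ES = 3 + 10 + 3 + 10 + 7 = 33

33


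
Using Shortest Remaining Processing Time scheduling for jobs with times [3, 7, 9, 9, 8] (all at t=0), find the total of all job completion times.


Since all jobs arrive at t=0, SRPT equals SPT ordering.
SPT order: [3, 7, 8, 9, 9]
Completion times:
  Job 1: p=3, C=3
  Job 2: p=7, C=10
  Job 3: p=8, C=18
  Job 4: p=9, C=27
  Job 5: p=9, C=36
Total completion time = 3 + 10 + 18 + 27 + 36 = 94

94


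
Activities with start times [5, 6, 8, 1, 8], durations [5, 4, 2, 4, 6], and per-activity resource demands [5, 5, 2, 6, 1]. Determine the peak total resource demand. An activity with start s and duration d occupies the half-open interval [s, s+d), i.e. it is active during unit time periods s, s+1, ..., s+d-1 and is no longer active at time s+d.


Each activity i is active on [start_i, start_i + duration_i).
Compute total resource usage per time slot:
  t=0: active resources = [], total = 0
  t=1: active resources = [6], total = 6
  t=2: active resources = [6], total = 6
  t=3: active resources = [6], total = 6
  t=4: active resources = [6], total = 6
  t=5: active resources = [5], total = 5
  t=6: active resources = [5, 5], total = 10
  t=7: active resources = [5, 5], total = 10
  t=8: active resources = [5, 5, 2, 1], total = 13
  t=9: active resources = [5, 5, 2, 1], total = 13
  t=10: active resources = [1], total = 1
  t=11: active resources = [1], total = 1
  t=12: active resources = [1], total = 1
  t=13: active resources = [1], total = 1
Peak resource demand = 13

13


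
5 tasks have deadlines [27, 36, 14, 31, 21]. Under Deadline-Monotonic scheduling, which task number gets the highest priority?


Sort tasks by relative deadline (ascending):
  Task 3: deadline = 14
  Task 5: deadline = 21
  Task 1: deadline = 27
  Task 4: deadline = 31
  Task 2: deadline = 36
Priority order (highest first): [3, 5, 1, 4, 2]
Highest priority task = 3

3


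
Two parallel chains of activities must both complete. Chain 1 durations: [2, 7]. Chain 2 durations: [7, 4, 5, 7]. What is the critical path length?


Path A total = 2 + 7 = 9
Path B total = 7 + 4 + 5 + 7 = 23
Critical path = longest path = max(9, 23) = 23

23


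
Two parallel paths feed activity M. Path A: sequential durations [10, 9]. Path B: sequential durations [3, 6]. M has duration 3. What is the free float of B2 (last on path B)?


ES(B2) = sum of predecessors on chain B = 3
EF(B2) = ES + duration = 3 + 6 = 9
Successor of B2 is M. ES(M) = max(sum(A), sum(B)) = max(19, 9) = 19
Free float = ES(successor) - EF(current) = 19 - 9 = 10

10


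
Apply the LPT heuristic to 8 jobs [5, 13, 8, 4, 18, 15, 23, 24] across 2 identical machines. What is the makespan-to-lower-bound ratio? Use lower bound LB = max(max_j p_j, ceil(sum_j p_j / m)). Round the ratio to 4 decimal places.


LPT order: [24, 23, 18, 15, 13, 8, 5, 4]
Machine loads after assignment: [56, 54]
LPT makespan = 56
Lower bound = max(max_job, ceil(total/2)) = max(24, 55) = 55
Ratio = 56 / 55 = 1.0182

1.0182


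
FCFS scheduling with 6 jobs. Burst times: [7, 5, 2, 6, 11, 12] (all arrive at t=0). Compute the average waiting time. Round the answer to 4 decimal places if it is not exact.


FCFS order (as given): [7, 5, 2, 6, 11, 12]
Waiting times:
  Job 1: wait = 0
  Job 2: wait = 7
  Job 3: wait = 12
  Job 4: wait = 14
  Job 5: wait = 20
  Job 6: wait = 31
Sum of waiting times = 84
Average waiting time = 84/6 = 14.0

14.0


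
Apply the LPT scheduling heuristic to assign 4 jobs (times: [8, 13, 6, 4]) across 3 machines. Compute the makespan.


Sort jobs in decreasing order (LPT): [13, 8, 6, 4]
Assign each job to the least loaded machine:
  Machine 1: jobs [13], load = 13
  Machine 2: jobs [8], load = 8
  Machine 3: jobs [6, 4], load = 10
Makespan = max load = 13

13


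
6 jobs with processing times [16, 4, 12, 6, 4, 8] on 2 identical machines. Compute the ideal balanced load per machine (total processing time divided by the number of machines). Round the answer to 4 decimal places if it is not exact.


Total processing time = 16 + 4 + 12 + 6 + 4 + 8 = 50
Number of machines = 2
Ideal balanced load = 50 / 2 = 25.0

25.0


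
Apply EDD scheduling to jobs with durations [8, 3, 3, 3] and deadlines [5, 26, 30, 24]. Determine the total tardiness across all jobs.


Sort by due date (EDD order): [(8, 5), (3, 24), (3, 26), (3, 30)]
Compute completion times and tardiness:
  Job 1: p=8, d=5, C=8, tardiness=max(0,8-5)=3
  Job 2: p=3, d=24, C=11, tardiness=max(0,11-24)=0
  Job 3: p=3, d=26, C=14, tardiness=max(0,14-26)=0
  Job 4: p=3, d=30, C=17, tardiness=max(0,17-30)=0
Total tardiness = 3

3


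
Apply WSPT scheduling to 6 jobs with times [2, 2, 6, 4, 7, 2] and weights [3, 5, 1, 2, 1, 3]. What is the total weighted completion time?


Compute p/w ratios and sort ascending (WSPT): [(2, 5), (2, 3), (2, 3), (4, 2), (6, 1), (7, 1)]
Compute weighted completion times:
  Job (p=2,w=5): C=2, w*C=5*2=10
  Job (p=2,w=3): C=4, w*C=3*4=12
  Job (p=2,w=3): C=6, w*C=3*6=18
  Job (p=4,w=2): C=10, w*C=2*10=20
  Job (p=6,w=1): C=16, w*C=1*16=16
  Job (p=7,w=1): C=23, w*C=1*23=23
Total weighted completion time = 99

99


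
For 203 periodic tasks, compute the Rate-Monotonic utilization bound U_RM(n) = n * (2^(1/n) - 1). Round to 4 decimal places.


Compute 2^(1/203) = 1.0034203542
Subtract 1: 1.0034203542 - 1 = 0.0034203542
Multiply by n: 203 * 0.0034203542 = 0.6943319026
Round to 4 dp: 0.6943

0.6943


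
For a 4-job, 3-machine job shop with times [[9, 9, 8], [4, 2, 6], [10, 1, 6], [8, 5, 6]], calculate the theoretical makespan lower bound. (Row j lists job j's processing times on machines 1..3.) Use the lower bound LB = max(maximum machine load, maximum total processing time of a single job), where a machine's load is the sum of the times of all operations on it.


Machine loads:
  Machine 1: 9 + 4 + 10 + 8 = 31
  Machine 2: 9 + 2 + 1 + 5 = 17
  Machine 3: 8 + 6 + 6 + 6 = 26
Max machine load = 31
Job totals:
  Job 1: 26
  Job 2: 12
  Job 3: 17
  Job 4: 19
Max job total = 26
Lower bound = max(31, 26) = 31

31


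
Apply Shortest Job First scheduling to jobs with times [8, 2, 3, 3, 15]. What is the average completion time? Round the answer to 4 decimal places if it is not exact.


SJF order (ascending): [2, 3, 3, 8, 15]
Completion times:
  Job 1: burst=2, C=2
  Job 2: burst=3, C=5
  Job 3: burst=3, C=8
  Job 4: burst=8, C=16
  Job 5: burst=15, C=31
Average completion = 62/5 = 12.4

12.4


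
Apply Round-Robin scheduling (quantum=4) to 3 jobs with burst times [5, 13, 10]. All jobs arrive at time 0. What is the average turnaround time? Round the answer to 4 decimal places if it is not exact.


Time quantum = 4
Execution trace:
  J1 runs 4 units, time = 4
  J2 runs 4 units, time = 8
  J3 runs 4 units, time = 12
  J1 runs 1 units, time = 13
  J2 runs 4 units, time = 17
  J3 runs 4 units, time = 21
  J2 runs 4 units, time = 25
  J3 runs 2 units, time = 27
  J2 runs 1 units, time = 28
Finish times: [13, 28, 27]
Average turnaround = 68/3 = 22.6667

22.6667


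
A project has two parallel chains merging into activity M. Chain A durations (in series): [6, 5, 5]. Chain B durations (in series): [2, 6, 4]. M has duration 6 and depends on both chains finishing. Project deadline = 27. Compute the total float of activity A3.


Forward pass: ES(A3) = sum of predecessors on chain A = 11
EF = ES + duration = 11 + 5 = 16
Backward pass: LF(M) = deadline = 27; LS(M) = 27 - 6 = 21
LF(A3) = LS(M) - sum(successors on chain A) = 21 - 0 = 21
LS = LF - duration = 21 - 5 = 16
Total float = LS - ES = 16 - 11 = 5

5


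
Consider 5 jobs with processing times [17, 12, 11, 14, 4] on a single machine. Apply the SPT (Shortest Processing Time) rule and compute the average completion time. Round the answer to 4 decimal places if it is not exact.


Sort jobs by processing time (SPT order): [4, 11, 12, 14, 17]
Compute completion times sequentially:
  Job 1: processing = 4, completes at 4
  Job 2: processing = 11, completes at 15
  Job 3: processing = 12, completes at 27
  Job 4: processing = 14, completes at 41
  Job 5: processing = 17, completes at 58
Sum of completion times = 145
Average completion time = 145/5 = 29.0

29.0


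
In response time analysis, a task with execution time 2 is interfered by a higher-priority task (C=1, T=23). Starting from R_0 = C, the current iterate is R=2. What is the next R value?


R_next = C + ceil(R_prev / T_hp) * C_hp
ceil(2 / 23) = ceil(0.087) = 1
Interference = 1 * 1 = 1
R_next = 2 + 1 = 3

3


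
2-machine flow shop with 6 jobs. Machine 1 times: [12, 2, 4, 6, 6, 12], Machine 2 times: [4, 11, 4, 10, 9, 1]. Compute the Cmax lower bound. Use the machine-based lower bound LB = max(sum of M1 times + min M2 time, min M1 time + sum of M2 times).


LB1 = sum(M1 times) + min(M2 times) = 42 + 1 = 43
LB2 = min(M1 times) + sum(M2 times) = 2 + 39 = 41
Lower bound = max(LB1, LB2) = max(43, 41) = 43

43


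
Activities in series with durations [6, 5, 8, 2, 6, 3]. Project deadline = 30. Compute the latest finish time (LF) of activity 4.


LF(activity 4) = deadline - sum of successor durations
Successors: activities 5 through 6 with durations [6, 3]
Sum of successor durations = 9
LF = 30 - 9 = 21

21


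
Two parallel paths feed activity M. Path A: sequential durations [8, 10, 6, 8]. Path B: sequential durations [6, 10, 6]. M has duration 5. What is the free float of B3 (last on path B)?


ES(B3) = sum of predecessors on chain B = 16
EF(B3) = ES + duration = 16 + 6 = 22
Successor of B3 is M. ES(M) = max(sum(A), sum(B)) = max(32, 22) = 32
Free float = ES(successor) - EF(current) = 32 - 22 = 10

10


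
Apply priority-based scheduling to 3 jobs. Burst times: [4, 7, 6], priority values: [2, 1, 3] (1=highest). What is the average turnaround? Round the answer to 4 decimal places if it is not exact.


Sort by priority (ascending = highest first):
Order: [(1, 7), (2, 4), (3, 6)]
Completion times:
  Priority 1, burst=7, C=7
  Priority 2, burst=4, C=11
  Priority 3, burst=6, C=17
Average turnaround = 35/3 = 11.6667

11.6667


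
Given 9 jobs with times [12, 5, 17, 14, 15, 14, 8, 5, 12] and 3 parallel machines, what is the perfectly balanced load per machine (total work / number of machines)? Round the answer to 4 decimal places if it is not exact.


Total processing time = 12 + 5 + 17 + 14 + 15 + 14 + 8 + 5 + 12 = 102
Number of machines = 3
Ideal balanced load = 102 / 3 = 34.0

34.0


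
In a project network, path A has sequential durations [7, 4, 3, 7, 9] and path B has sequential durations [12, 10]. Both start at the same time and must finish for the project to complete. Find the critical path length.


Path A total = 7 + 4 + 3 + 7 + 9 = 30
Path B total = 12 + 10 = 22
Critical path = longest path = max(30, 22) = 30

30


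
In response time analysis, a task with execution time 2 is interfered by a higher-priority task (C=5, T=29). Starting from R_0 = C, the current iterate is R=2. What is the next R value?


R_next = C + ceil(R_prev / T_hp) * C_hp
ceil(2 / 29) = ceil(0.069) = 1
Interference = 1 * 5 = 5
R_next = 2 + 5 = 7

7


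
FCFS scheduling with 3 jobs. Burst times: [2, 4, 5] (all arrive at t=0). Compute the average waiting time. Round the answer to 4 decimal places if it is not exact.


FCFS order (as given): [2, 4, 5]
Waiting times:
  Job 1: wait = 0
  Job 2: wait = 2
  Job 3: wait = 6
Sum of waiting times = 8
Average waiting time = 8/3 = 2.6667

2.6667


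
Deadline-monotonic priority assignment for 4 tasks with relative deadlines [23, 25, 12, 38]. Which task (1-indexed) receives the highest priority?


Sort tasks by relative deadline (ascending):
  Task 3: deadline = 12
  Task 1: deadline = 23
  Task 2: deadline = 25
  Task 4: deadline = 38
Priority order (highest first): [3, 1, 2, 4]
Highest priority task = 3

3


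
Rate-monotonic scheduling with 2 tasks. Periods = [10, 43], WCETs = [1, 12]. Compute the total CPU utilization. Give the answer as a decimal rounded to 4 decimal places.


Compute individual utilizations (exact fractions):
  Task 1: C/T = 1/10 (approx. 0.1)
  Task 2: C/T = 12/43 (approx. 0.2791)
Total utilization U = 1/10 + 12/43 = 163/430
Rounded to 4 decimal places: U = 0.3791
RM (Liu & Layland) bound for 2 tasks = 0.828427; compare with U = 163/430 (approx. 0.379070)
U <= bound, so schedulable by RM sufficient condition.

0.3791


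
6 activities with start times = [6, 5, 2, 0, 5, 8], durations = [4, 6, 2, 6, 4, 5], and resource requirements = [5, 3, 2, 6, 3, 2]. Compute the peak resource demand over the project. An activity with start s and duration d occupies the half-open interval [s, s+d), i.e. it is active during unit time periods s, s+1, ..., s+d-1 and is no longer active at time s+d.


Each activity i is active on [start_i, start_i + duration_i).
Compute total resource usage per time slot:
  t=0: active resources = [6], total = 6
  t=1: active resources = [6], total = 6
  t=2: active resources = [2, 6], total = 8
  t=3: active resources = [2, 6], total = 8
  t=4: active resources = [6], total = 6
  t=5: active resources = [3, 6, 3], total = 12
  t=6: active resources = [5, 3, 3], total = 11
  t=7: active resources = [5, 3, 3], total = 11
  t=8: active resources = [5, 3, 3, 2], total = 13
  t=9: active resources = [5, 3, 2], total = 10
  t=10: active resources = [3, 2], total = 5
  t=11: active resources = [2], total = 2
  t=12: active resources = [2], total = 2
Peak resource demand = 13

13


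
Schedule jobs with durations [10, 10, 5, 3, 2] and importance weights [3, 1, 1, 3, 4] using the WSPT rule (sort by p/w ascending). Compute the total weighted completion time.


Compute p/w ratios and sort ascending (WSPT): [(2, 4), (3, 3), (10, 3), (5, 1), (10, 1)]
Compute weighted completion times:
  Job (p=2,w=4): C=2, w*C=4*2=8
  Job (p=3,w=3): C=5, w*C=3*5=15
  Job (p=10,w=3): C=15, w*C=3*15=45
  Job (p=5,w=1): C=20, w*C=1*20=20
  Job (p=10,w=1): C=30, w*C=1*30=30
Total weighted completion time = 118

118


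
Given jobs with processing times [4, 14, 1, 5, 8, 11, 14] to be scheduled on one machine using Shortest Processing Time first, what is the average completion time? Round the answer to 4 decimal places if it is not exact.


Sort jobs by processing time (SPT order): [1, 4, 5, 8, 11, 14, 14]
Compute completion times sequentially:
  Job 1: processing = 1, completes at 1
  Job 2: processing = 4, completes at 5
  Job 3: processing = 5, completes at 10
  Job 4: processing = 8, completes at 18
  Job 5: processing = 11, completes at 29
  Job 6: processing = 14, completes at 43
  Job 7: processing = 14, completes at 57
Sum of completion times = 163
Average completion time = 163/7 = 23.2857

23.2857


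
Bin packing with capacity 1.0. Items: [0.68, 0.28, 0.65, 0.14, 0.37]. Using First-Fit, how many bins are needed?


Place items sequentially using First-Fit:
  Item 0.68 -> new Bin 1
  Item 0.28 -> Bin 1 (now 0.96)
  Item 0.65 -> new Bin 2
  Item 0.14 -> Bin 2 (now 0.79)
  Item 0.37 -> new Bin 3
Total bins used = 3

3


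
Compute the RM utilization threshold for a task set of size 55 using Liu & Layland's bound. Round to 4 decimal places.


Compute 2^(1/55) = 1.0126824244
Subtract 1: 1.0126824244 - 1 = 0.0126824244
Multiply by n: 55 * 0.0126824244 = 0.6975333420
Round to 4 dp: 0.6975

0.6975


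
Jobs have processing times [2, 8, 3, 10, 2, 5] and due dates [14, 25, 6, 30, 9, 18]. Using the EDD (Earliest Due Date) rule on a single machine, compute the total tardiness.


Sort by due date (EDD order): [(3, 6), (2, 9), (2, 14), (5, 18), (8, 25), (10, 30)]
Compute completion times and tardiness:
  Job 1: p=3, d=6, C=3, tardiness=max(0,3-6)=0
  Job 2: p=2, d=9, C=5, tardiness=max(0,5-9)=0
  Job 3: p=2, d=14, C=7, tardiness=max(0,7-14)=0
  Job 4: p=5, d=18, C=12, tardiness=max(0,12-18)=0
  Job 5: p=8, d=25, C=20, tardiness=max(0,20-25)=0
  Job 6: p=10, d=30, C=30, tardiness=max(0,30-30)=0
Total tardiness = 0

0


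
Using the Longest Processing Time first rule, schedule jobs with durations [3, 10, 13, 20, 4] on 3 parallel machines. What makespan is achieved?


Sort jobs in decreasing order (LPT): [20, 13, 10, 4, 3]
Assign each job to the least loaded machine:
  Machine 1: jobs [20], load = 20
  Machine 2: jobs [13, 3], load = 16
  Machine 3: jobs [10, 4], load = 14
Makespan = max load = 20

20


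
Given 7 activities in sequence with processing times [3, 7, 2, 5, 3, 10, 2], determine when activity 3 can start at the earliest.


Activity 3 starts after activities 1 through 2 complete.
Predecessor durations: [3, 7]
ES = 3 + 7 = 10

10


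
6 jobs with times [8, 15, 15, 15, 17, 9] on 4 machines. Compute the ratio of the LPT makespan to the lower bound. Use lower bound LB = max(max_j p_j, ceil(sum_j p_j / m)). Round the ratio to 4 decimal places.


LPT order: [17, 15, 15, 15, 9, 8]
Machine loads after assignment: [17, 24, 23, 15]
LPT makespan = 24
Lower bound = max(max_job, ceil(total/4)) = max(17, 20) = 20
Ratio = 24 / 20 = 1.2

1.2


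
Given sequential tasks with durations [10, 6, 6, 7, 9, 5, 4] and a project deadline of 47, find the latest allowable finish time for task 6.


LF(activity 6) = deadline - sum of successor durations
Successors: activities 7 through 7 with durations [4]
Sum of successor durations = 4
LF = 47 - 4 = 43

43


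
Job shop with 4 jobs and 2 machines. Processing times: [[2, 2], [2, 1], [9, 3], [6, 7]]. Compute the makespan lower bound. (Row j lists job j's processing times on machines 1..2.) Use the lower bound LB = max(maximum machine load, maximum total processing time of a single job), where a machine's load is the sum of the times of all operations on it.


Machine loads:
  Machine 1: 2 + 2 + 9 + 6 = 19
  Machine 2: 2 + 1 + 3 + 7 = 13
Max machine load = 19
Job totals:
  Job 1: 4
  Job 2: 3
  Job 3: 12
  Job 4: 13
Max job total = 13
Lower bound = max(19, 13) = 19

19


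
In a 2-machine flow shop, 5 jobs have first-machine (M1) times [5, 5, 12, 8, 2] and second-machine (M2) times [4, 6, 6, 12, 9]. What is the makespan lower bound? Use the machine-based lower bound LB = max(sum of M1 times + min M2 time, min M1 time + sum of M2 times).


LB1 = sum(M1 times) + min(M2 times) = 32 + 4 = 36
LB2 = min(M1 times) + sum(M2 times) = 2 + 37 = 39
Lower bound = max(LB1, LB2) = max(36, 39) = 39

39


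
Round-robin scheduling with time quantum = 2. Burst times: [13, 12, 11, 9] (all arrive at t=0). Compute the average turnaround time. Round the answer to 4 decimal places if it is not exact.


Time quantum = 2
Execution trace:
  J1 runs 2 units, time = 2
  J2 runs 2 units, time = 4
  J3 runs 2 units, time = 6
  J4 runs 2 units, time = 8
  J1 runs 2 units, time = 10
  J2 runs 2 units, time = 12
  J3 runs 2 units, time = 14
  J4 runs 2 units, time = 16
  J1 runs 2 units, time = 18
  J2 runs 2 units, time = 20
  J3 runs 2 units, time = 22
  J4 runs 2 units, time = 24
  J1 runs 2 units, time = 26
  J2 runs 2 units, time = 28
  J3 runs 2 units, time = 30
  J4 runs 2 units, time = 32
  J1 runs 2 units, time = 34
  J2 runs 2 units, time = 36
  J3 runs 2 units, time = 38
  J4 runs 1 units, time = 39
  J1 runs 2 units, time = 41
  J2 runs 2 units, time = 43
  J3 runs 1 units, time = 44
  J1 runs 1 units, time = 45
Finish times: [45, 43, 44, 39]
Average turnaround = 171/4 = 42.75

42.75


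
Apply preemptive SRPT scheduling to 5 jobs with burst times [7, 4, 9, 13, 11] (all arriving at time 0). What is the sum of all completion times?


Since all jobs arrive at t=0, SRPT equals SPT ordering.
SPT order: [4, 7, 9, 11, 13]
Completion times:
  Job 1: p=4, C=4
  Job 2: p=7, C=11
  Job 3: p=9, C=20
  Job 4: p=11, C=31
  Job 5: p=13, C=44
Total completion time = 4 + 11 + 20 + 31 + 44 = 110

110


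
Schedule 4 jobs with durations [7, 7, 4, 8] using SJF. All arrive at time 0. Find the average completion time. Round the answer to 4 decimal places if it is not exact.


SJF order (ascending): [4, 7, 7, 8]
Completion times:
  Job 1: burst=4, C=4
  Job 2: burst=7, C=11
  Job 3: burst=7, C=18
  Job 4: burst=8, C=26
Average completion = 59/4 = 14.75

14.75


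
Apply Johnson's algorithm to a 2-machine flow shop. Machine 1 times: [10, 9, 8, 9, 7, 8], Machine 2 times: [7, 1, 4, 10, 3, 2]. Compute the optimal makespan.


Apply Johnson's rule:
  Group 1 (a <= b): [(4, 9, 10)]
  Group 2 (a > b): [(1, 10, 7), (3, 8, 4), (5, 7, 3), (6, 8, 2), (2, 9, 1)]
Optimal job order: [4, 1, 3, 5, 6, 2]
Schedule:
  Job 4: M1 done at 9, M2 done at 19
  Job 1: M1 done at 19, M2 done at 26
  Job 3: M1 done at 27, M2 done at 31
  Job 5: M1 done at 34, M2 done at 37
  Job 6: M1 done at 42, M2 done at 44
  Job 2: M1 done at 51, M2 done at 52
Makespan = 52

52


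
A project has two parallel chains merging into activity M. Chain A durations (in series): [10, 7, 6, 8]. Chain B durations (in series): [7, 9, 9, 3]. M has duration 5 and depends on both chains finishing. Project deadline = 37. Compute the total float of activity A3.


Forward pass: ES(A3) = sum of predecessors on chain A = 17
EF = ES + duration = 17 + 6 = 23
Backward pass: LF(M) = deadline = 37; LS(M) = 37 - 5 = 32
LF(A3) = LS(M) - sum(successors on chain A) = 32 - 8 = 24
LS = LF - duration = 24 - 6 = 18
Total float = LS - ES = 18 - 17 = 1

1


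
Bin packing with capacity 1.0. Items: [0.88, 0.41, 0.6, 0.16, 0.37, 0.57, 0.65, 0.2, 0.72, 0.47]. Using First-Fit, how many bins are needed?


Place items sequentially using First-Fit:
  Item 0.88 -> new Bin 1
  Item 0.41 -> new Bin 2
  Item 0.6 -> new Bin 3
  Item 0.16 -> Bin 2 (now 0.57)
  Item 0.37 -> Bin 2 (now 0.94)
  Item 0.57 -> new Bin 4
  Item 0.65 -> new Bin 5
  Item 0.2 -> Bin 3 (now 0.8)
  Item 0.72 -> new Bin 6
  Item 0.47 -> new Bin 7
Total bins used = 7

7


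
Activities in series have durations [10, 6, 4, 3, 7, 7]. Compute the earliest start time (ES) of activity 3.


Activity 3 starts after activities 1 through 2 complete.
Predecessor durations: [10, 6]
ES = 10 + 6 = 16

16


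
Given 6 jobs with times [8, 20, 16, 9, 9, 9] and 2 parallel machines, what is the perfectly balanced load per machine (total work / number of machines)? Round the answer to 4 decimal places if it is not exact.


Total processing time = 8 + 20 + 16 + 9 + 9 + 9 = 71
Number of machines = 2
Ideal balanced load = 71 / 2 = 35.5

35.5


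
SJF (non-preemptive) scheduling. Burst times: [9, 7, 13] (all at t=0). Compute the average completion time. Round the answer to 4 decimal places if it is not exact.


SJF order (ascending): [7, 9, 13]
Completion times:
  Job 1: burst=7, C=7
  Job 2: burst=9, C=16
  Job 3: burst=13, C=29
Average completion = 52/3 = 17.3333

17.3333


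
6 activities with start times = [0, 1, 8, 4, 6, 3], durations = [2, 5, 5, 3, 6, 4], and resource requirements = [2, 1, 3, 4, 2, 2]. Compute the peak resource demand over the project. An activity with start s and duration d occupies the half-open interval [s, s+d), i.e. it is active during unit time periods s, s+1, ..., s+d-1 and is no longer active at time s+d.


Each activity i is active on [start_i, start_i + duration_i).
Compute total resource usage per time slot:
  t=0: active resources = [2], total = 2
  t=1: active resources = [2, 1], total = 3
  t=2: active resources = [1], total = 1
  t=3: active resources = [1, 2], total = 3
  t=4: active resources = [1, 4, 2], total = 7
  t=5: active resources = [1, 4, 2], total = 7
  t=6: active resources = [4, 2, 2], total = 8
  t=7: active resources = [2], total = 2
  t=8: active resources = [3, 2], total = 5
  t=9: active resources = [3, 2], total = 5
  t=10: active resources = [3, 2], total = 5
  t=11: active resources = [3, 2], total = 5
  t=12: active resources = [3], total = 3
Peak resource demand = 8

8


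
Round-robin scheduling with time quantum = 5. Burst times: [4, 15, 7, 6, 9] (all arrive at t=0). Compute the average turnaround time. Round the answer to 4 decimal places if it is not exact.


Time quantum = 5
Execution trace:
  J1 runs 4 units, time = 4
  J2 runs 5 units, time = 9
  J3 runs 5 units, time = 14
  J4 runs 5 units, time = 19
  J5 runs 5 units, time = 24
  J2 runs 5 units, time = 29
  J3 runs 2 units, time = 31
  J4 runs 1 units, time = 32
  J5 runs 4 units, time = 36
  J2 runs 5 units, time = 41
Finish times: [4, 41, 31, 32, 36]
Average turnaround = 144/5 = 28.8

28.8


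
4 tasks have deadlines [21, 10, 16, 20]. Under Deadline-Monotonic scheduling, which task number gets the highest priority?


Sort tasks by relative deadline (ascending):
  Task 2: deadline = 10
  Task 3: deadline = 16
  Task 4: deadline = 20
  Task 1: deadline = 21
Priority order (highest first): [2, 3, 4, 1]
Highest priority task = 2

2


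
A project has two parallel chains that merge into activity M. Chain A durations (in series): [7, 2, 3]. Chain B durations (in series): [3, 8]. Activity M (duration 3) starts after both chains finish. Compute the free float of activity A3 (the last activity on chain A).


ES(A3) = sum of predecessors on chain A = 9
EF(A3) = ES + duration = 9 + 3 = 12
Successor of A3 is M. ES(M) = max(sum(A), sum(B)) = max(12, 11) = 12
Free float = ES(successor) - EF(current) = 12 - 12 = 0

0


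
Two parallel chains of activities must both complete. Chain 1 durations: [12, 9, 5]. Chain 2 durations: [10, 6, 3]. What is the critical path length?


Path A total = 12 + 9 + 5 = 26
Path B total = 10 + 6 + 3 = 19
Critical path = longest path = max(26, 19) = 26

26


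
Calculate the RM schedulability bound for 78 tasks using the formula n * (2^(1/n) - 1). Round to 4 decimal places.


Compute 2^(1/78) = 1.0089261045
Subtract 1: 1.0089261045 - 1 = 0.0089261045
Multiply by n: 78 * 0.0089261045 = 0.6962361510
Round to 4 dp: 0.6962

0.6962


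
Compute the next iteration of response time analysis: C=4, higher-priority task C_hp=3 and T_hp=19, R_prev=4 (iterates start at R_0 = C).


R_next = C + ceil(R_prev / T_hp) * C_hp
ceil(4 / 19) = ceil(0.2105) = 1
Interference = 1 * 3 = 3
R_next = 4 + 3 = 7

7


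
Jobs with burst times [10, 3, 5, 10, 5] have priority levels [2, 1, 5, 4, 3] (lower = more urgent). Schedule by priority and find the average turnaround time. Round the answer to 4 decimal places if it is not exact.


Sort by priority (ascending = highest first):
Order: [(1, 3), (2, 10), (3, 5), (4, 10), (5, 5)]
Completion times:
  Priority 1, burst=3, C=3
  Priority 2, burst=10, C=13
  Priority 3, burst=5, C=18
  Priority 4, burst=10, C=28
  Priority 5, burst=5, C=33
Average turnaround = 95/5 = 19.0

19.0


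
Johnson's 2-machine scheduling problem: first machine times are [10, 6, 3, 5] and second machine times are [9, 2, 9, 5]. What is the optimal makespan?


Apply Johnson's rule:
  Group 1 (a <= b): [(3, 3, 9), (4, 5, 5)]
  Group 2 (a > b): [(1, 10, 9), (2, 6, 2)]
Optimal job order: [3, 4, 1, 2]
Schedule:
  Job 3: M1 done at 3, M2 done at 12
  Job 4: M1 done at 8, M2 done at 17
  Job 1: M1 done at 18, M2 done at 27
  Job 2: M1 done at 24, M2 done at 29
Makespan = 29

29


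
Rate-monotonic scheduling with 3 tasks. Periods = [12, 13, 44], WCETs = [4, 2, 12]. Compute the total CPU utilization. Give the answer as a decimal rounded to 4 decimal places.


Compute individual utilizations (exact fractions):
  Task 1: C/T = 4/12 = 1/3 (approx. 0.3333)
  Task 2: C/T = 2/13 (approx. 0.1538)
  Task 3: C/T = 12/44 = 3/11 (approx. 0.2727)
Total utilization U = 1/3 + 2/13 + 3/11 = 326/429
Rounded to 4 decimal places: U = 0.7599
RM (Liu & Layland) bound for 3 tasks = 0.779763; compare with U = 326/429 (approx. 0.759907)
U <= bound, so schedulable by RM sufficient condition.

0.7599


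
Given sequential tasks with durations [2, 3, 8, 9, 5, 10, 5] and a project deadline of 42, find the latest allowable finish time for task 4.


LF(activity 4) = deadline - sum of successor durations
Successors: activities 5 through 7 with durations [5, 10, 5]
Sum of successor durations = 20
LF = 42 - 20 = 22

22


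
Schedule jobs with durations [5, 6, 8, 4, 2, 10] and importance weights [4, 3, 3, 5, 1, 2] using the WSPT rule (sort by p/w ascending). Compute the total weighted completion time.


Compute p/w ratios and sort ascending (WSPT): [(4, 5), (5, 4), (6, 3), (2, 1), (8, 3), (10, 2)]
Compute weighted completion times:
  Job (p=4,w=5): C=4, w*C=5*4=20
  Job (p=5,w=4): C=9, w*C=4*9=36
  Job (p=6,w=3): C=15, w*C=3*15=45
  Job (p=2,w=1): C=17, w*C=1*17=17
  Job (p=8,w=3): C=25, w*C=3*25=75
  Job (p=10,w=2): C=35, w*C=2*35=70
Total weighted completion time = 263

263


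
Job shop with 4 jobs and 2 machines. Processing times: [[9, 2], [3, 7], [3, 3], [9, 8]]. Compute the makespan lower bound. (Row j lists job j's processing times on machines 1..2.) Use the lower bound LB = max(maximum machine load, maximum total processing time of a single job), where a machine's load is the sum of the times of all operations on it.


Machine loads:
  Machine 1: 9 + 3 + 3 + 9 = 24
  Machine 2: 2 + 7 + 3 + 8 = 20
Max machine load = 24
Job totals:
  Job 1: 11
  Job 2: 10
  Job 3: 6
  Job 4: 17
Max job total = 17
Lower bound = max(24, 17) = 24

24


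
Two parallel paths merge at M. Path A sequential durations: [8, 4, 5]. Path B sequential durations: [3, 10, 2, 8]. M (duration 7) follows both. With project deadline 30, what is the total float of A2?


Forward pass: ES(A2) = sum of predecessors on chain A = 8
EF = ES + duration = 8 + 4 = 12
Backward pass: LF(M) = deadline = 30; LS(M) = 30 - 7 = 23
LF(A2) = LS(M) - sum(successors on chain A) = 23 - 5 = 18
LS = LF - duration = 18 - 4 = 14
Total float = LS - ES = 14 - 8 = 6

6


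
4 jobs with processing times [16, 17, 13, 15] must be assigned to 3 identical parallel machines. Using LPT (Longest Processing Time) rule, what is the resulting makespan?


Sort jobs in decreasing order (LPT): [17, 16, 15, 13]
Assign each job to the least loaded machine:
  Machine 1: jobs [17], load = 17
  Machine 2: jobs [16], load = 16
  Machine 3: jobs [15, 13], load = 28
Makespan = max load = 28

28


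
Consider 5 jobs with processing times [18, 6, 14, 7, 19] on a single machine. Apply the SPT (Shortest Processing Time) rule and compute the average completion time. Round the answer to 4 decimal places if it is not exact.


Sort jobs by processing time (SPT order): [6, 7, 14, 18, 19]
Compute completion times sequentially:
  Job 1: processing = 6, completes at 6
  Job 2: processing = 7, completes at 13
  Job 3: processing = 14, completes at 27
  Job 4: processing = 18, completes at 45
  Job 5: processing = 19, completes at 64
Sum of completion times = 155
Average completion time = 155/5 = 31.0

31.0


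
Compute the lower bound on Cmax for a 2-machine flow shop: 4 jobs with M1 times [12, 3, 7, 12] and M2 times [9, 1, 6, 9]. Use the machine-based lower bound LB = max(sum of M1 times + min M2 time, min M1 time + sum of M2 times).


LB1 = sum(M1 times) + min(M2 times) = 34 + 1 = 35
LB2 = min(M1 times) + sum(M2 times) = 3 + 25 = 28
Lower bound = max(LB1, LB2) = max(35, 28) = 35

35


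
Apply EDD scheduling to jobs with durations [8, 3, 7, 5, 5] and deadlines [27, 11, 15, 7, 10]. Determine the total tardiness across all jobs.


Sort by due date (EDD order): [(5, 7), (5, 10), (3, 11), (7, 15), (8, 27)]
Compute completion times and tardiness:
  Job 1: p=5, d=7, C=5, tardiness=max(0,5-7)=0
  Job 2: p=5, d=10, C=10, tardiness=max(0,10-10)=0
  Job 3: p=3, d=11, C=13, tardiness=max(0,13-11)=2
  Job 4: p=7, d=15, C=20, tardiness=max(0,20-15)=5
  Job 5: p=8, d=27, C=28, tardiness=max(0,28-27)=1
Total tardiness = 8

8


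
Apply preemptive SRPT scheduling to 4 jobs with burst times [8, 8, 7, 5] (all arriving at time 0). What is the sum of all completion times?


Since all jobs arrive at t=0, SRPT equals SPT ordering.
SPT order: [5, 7, 8, 8]
Completion times:
  Job 1: p=5, C=5
  Job 2: p=7, C=12
  Job 3: p=8, C=20
  Job 4: p=8, C=28
Total completion time = 5 + 12 + 20 + 28 = 65

65


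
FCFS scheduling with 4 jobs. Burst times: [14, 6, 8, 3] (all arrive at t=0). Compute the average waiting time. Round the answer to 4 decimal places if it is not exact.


FCFS order (as given): [14, 6, 8, 3]
Waiting times:
  Job 1: wait = 0
  Job 2: wait = 14
  Job 3: wait = 20
  Job 4: wait = 28
Sum of waiting times = 62
Average waiting time = 62/4 = 15.5

15.5


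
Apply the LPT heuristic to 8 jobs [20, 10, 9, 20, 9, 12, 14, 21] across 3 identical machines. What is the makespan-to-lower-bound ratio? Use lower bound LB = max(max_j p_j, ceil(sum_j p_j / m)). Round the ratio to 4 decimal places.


LPT order: [21, 20, 20, 14, 12, 10, 9, 9]
Machine loads after assignment: [40, 34, 41]
LPT makespan = 41
Lower bound = max(max_job, ceil(total/3)) = max(21, 39) = 39
Ratio = 41 / 39 = 1.0513

1.0513
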